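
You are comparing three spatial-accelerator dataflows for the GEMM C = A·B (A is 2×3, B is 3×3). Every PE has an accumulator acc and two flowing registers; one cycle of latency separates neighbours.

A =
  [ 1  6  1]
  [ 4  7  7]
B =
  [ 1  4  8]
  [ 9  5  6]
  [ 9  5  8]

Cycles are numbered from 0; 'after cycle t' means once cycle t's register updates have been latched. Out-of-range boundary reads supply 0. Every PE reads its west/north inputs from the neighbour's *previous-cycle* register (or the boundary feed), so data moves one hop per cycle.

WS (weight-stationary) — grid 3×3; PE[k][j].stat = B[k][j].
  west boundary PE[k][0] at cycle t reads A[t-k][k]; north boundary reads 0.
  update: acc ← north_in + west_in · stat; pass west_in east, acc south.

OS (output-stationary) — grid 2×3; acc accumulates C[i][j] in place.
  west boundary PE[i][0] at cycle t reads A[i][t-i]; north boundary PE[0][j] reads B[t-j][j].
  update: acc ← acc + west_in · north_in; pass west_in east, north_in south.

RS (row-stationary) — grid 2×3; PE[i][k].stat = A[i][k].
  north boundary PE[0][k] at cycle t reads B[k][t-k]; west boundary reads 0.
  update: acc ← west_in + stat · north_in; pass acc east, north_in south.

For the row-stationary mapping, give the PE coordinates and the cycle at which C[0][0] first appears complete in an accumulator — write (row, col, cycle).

Under RS, C[0][0] lands at PE[0][2]:
  t=0 PE[0][2]: acc=0 h=0 v=0
  t=1 PE[0][2]: acc=0 h=0 v=0
  t=2 PE[0][2]: acc=64 h=64 v=9

(row, col, cycle) = (0, 2, 2)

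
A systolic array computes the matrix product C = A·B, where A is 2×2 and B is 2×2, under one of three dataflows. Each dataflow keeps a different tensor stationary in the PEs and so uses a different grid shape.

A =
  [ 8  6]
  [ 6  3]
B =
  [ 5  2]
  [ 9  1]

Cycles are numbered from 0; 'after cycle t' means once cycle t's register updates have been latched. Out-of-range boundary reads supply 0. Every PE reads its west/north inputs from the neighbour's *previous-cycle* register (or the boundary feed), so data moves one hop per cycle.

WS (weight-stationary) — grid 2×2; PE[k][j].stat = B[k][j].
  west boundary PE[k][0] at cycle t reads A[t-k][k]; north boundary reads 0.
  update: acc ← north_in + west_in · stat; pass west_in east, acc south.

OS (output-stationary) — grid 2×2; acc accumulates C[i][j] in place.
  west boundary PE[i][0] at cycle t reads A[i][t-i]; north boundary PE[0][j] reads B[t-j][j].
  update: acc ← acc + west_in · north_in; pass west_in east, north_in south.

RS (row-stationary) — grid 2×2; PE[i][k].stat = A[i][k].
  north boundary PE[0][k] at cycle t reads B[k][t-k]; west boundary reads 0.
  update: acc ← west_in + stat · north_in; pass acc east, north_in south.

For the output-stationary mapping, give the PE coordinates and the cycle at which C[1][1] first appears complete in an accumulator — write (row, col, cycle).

OS — PE[1][1] is where C[1][1] collects:
  t=0 PE[1][1]: acc=0 h=0 v=0
  t=1 PE[1][1]: acc=0 h=0 v=0
  t=2 PE[1][1]: acc=12 h=6 v=2
  t=3 PE[1][1]: acc=15 h=3 v=1

(row, col, cycle) = (1, 1, 3)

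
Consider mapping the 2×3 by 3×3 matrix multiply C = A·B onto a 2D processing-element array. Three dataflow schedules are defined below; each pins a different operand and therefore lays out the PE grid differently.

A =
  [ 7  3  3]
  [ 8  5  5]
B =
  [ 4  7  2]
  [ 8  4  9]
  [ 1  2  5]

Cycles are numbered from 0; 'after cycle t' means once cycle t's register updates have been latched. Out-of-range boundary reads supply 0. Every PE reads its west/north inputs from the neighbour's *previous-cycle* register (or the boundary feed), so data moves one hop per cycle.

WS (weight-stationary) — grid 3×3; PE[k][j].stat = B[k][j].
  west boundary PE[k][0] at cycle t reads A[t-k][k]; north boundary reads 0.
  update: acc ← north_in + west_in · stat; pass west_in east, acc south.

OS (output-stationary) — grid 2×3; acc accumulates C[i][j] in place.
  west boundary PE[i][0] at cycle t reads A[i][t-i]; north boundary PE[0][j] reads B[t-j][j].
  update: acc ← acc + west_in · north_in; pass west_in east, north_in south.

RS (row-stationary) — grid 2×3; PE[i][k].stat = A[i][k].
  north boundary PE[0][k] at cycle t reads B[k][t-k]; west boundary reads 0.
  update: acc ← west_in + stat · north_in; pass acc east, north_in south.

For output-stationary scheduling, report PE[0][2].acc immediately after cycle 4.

PE[0][2].acc = 56

OS (2×3). Following PE[0][2] plus its west/north inputs:
  cycle 0: PE[0][1] → acc 0, east 0, south 0
  cycle 0: PE[0][2] → acc 0, east 0, south 0
  cycle 1: PE[0][1] → acc 49, east 7, south 7
  cycle 1: PE[0][2] → acc 0, east 0, south 0
  cycle 2: PE[0][1] → acc 61, east 3, south 4
  cycle 2: PE[0][2] → acc 14, east 7, south 2
  cycle 3: PE[0][1] → acc 67, east 3, south 2
  cycle 3: PE[0][2] → acc 41, east 3, south 9
  cycle 4: PE[0][1] → acc 67, east 0, south 0
  cycle 4: PE[0][2] → acc 56, east 3, south 5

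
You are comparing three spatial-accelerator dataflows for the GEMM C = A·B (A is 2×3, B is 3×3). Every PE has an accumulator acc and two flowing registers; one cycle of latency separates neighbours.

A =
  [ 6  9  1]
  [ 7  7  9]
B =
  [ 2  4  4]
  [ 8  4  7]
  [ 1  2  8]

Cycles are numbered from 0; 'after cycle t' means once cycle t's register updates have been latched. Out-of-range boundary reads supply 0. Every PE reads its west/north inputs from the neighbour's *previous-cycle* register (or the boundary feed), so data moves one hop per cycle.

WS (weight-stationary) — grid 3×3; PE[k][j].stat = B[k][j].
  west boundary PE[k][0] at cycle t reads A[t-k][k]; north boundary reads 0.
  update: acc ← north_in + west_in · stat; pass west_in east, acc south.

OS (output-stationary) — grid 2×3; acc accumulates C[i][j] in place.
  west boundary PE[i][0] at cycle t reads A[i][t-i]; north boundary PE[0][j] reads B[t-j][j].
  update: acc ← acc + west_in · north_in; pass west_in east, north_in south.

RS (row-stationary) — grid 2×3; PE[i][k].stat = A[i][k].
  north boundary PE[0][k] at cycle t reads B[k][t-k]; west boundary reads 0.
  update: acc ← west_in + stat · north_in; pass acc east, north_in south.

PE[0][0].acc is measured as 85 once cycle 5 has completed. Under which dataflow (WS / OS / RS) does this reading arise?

WS [3×3] PE[0][0] across cycles:
  @0  [0,0]  acc 12  |  →6  ↓12
  @1  [0,0]  acc 14  |  →7  ↓14
  @2  [0,0]  acc 0  |  →0  ↓0
  @3  [0,0]  acc 0  |  →0  ↓0
  @4  [0,0]  acc 0  |  →0  ↓0
  @5  [0,0]  acc 0  |  →0  ↓0
OS [2×3] PE[0][0] across cycles:
  @0  [0,0]  acc 12  |  →6  ↓2
  @1  [0,0]  acc 84  |  →9  ↓8
  @2  [0,0]  acc 85  |  →1  ↓1
  @3  [0,0]  acc 85  |  →0  ↓0
  @4  [0,0]  acc 85  |  →0  ↓0
  @5  [0,0]  acc 85  |  →0  ↓0
RS [2×3] PE[0][0] across cycles:
  @0  [0,0]  acc 12  |  →12  ↓2
  @1  [0,0]  acc 24  |  →24  ↓4
  @2  [0,0]  acc 24  |  →24  ↓4
  @3  [0,0]  acc 0  |  →0  ↓0
  @4  [0,0]  acc 0  |  →0  ↓0
  @5  [0,0]  acc 0  |  →0  ↓0

dataflow = OS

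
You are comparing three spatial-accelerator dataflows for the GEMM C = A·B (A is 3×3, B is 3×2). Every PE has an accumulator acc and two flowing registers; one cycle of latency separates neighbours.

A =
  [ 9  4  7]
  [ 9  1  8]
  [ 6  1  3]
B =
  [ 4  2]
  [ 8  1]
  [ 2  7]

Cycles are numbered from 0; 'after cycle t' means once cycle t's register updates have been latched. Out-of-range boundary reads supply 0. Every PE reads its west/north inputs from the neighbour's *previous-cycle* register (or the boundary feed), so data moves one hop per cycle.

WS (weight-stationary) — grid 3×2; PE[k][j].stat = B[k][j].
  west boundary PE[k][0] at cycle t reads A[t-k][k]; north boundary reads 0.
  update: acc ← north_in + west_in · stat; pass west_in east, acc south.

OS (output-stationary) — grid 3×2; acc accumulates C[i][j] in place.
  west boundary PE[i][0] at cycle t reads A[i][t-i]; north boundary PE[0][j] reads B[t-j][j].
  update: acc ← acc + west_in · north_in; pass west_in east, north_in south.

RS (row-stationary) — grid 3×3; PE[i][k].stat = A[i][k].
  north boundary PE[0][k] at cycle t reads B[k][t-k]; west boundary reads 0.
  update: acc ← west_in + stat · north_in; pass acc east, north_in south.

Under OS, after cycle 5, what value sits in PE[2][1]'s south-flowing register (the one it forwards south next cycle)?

register = 7

Tracing OS — 3×2 array, target PE[2][1]:
  t=0 PE[1][1]: acc=0 h=0 v=0
  t=0 PE[2][0]: acc=0 h=0 v=0
  t=0 PE[2][1]: acc=0 h=0 v=0
  t=1 PE[1][1]: acc=0 h=0 v=0
  t=1 PE[2][0]: acc=0 h=0 v=0
  t=1 PE[2][1]: acc=0 h=0 v=0
  t=2 PE[1][1]: acc=18 h=9 v=2
  t=2 PE[2][0]: acc=24 h=6 v=4
  t=2 PE[2][1]: acc=0 h=0 v=0
  t=3 PE[1][1]: acc=19 h=1 v=1
  t=3 PE[2][0]: acc=32 h=1 v=8
  t=3 PE[2][1]: acc=12 h=6 v=2
  t=4 PE[1][1]: acc=75 h=8 v=7
  t=4 PE[2][0]: acc=38 h=3 v=2
  t=4 PE[2][1]: acc=13 h=1 v=1
  t=5 PE[1][1]: acc=75 h=0 v=0
  t=5 PE[2][0]: acc=38 h=0 v=0
  t=5 PE[2][1]: acc=34 h=3 v=7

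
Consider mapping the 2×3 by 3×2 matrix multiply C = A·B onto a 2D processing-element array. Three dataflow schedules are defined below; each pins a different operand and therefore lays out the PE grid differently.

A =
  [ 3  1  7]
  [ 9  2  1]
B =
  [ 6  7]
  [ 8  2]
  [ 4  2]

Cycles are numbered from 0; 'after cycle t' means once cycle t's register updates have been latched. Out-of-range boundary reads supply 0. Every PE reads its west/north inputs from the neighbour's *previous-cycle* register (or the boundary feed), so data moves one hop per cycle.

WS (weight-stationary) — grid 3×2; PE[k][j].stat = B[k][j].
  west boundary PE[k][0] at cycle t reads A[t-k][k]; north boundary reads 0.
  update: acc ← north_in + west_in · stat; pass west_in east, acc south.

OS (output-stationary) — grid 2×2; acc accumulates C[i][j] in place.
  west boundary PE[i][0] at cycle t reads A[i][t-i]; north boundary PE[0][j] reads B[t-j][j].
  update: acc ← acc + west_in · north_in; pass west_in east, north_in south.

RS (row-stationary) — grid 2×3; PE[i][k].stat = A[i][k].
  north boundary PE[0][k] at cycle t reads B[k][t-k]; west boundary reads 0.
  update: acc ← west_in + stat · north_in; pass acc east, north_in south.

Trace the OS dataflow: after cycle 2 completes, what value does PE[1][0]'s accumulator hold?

PE[1][0].acc = 70

OS (2×2). Following PE[1][0] plus its west/north inputs:
  c0 r0c0: 18 / 3 / 6
  c0 r1c0: 0 / 0 / 0
  c1 r0c0: 26 / 1 / 8
  c1 r1c0: 54 / 9 / 6
  c2 r0c0: 54 / 7 / 4
  c2 r1c0: 70 / 2 / 8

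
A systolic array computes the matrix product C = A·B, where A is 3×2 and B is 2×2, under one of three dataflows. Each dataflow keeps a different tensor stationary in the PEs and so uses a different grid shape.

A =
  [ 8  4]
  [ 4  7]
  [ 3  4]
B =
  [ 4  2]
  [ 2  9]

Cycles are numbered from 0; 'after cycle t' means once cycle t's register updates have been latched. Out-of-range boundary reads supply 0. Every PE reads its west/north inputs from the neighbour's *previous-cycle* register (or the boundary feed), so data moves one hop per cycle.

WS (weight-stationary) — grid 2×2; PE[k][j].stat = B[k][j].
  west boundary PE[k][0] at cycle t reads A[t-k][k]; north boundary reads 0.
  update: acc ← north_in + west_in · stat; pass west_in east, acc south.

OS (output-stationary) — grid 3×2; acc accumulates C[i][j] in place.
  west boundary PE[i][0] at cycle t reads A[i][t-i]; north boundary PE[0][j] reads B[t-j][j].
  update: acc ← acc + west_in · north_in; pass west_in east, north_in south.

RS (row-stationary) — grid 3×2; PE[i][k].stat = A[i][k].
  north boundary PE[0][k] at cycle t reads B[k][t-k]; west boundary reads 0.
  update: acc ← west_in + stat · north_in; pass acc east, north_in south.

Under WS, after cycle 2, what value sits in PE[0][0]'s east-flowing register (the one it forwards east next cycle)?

register = 3

WS on a 2×2 grid — tracing PE[0][0] and its feeders:
  [0] (0,0) acc=32 (h:8 v:32)
  [1] (0,0) acc=16 (h:4 v:16)
  [2] (0,0) acc=12 (h:3 v:12)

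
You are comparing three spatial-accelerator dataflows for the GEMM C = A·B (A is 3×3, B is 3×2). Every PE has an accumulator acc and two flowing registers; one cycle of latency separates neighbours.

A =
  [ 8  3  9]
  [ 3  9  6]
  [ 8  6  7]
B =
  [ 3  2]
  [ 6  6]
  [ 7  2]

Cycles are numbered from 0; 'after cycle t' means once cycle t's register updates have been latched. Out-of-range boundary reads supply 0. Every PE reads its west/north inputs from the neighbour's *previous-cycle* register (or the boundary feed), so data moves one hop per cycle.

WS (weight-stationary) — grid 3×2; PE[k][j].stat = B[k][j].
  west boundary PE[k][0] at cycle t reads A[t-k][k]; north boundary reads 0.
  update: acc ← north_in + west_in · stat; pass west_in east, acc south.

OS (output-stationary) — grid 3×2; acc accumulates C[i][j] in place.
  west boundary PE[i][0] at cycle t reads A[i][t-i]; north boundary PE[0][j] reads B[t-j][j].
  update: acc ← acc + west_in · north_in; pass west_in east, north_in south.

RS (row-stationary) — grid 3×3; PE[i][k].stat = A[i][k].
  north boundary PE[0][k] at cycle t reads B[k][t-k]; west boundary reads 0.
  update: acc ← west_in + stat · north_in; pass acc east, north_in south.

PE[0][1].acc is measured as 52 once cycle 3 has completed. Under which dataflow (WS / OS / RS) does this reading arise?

Under WS (3×2), PE[0][1]:
  0: (0,1).acc=0  regs=<0,0>
  1: (0,1).acc=16  regs=<8,16>
  2: (0,1).acc=6  regs=<3,6>
  3: (0,1).acc=16  regs=<8,16>
Under OS (3×2), PE[0][1]:
  0: (0,1).acc=0  regs=<0,0>
  1: (0,1).acc=16  regs=<8,2>
  2: (0,1).acc=34  regs=<3,6>
  3: (0,1).acc=52  regs=<9,2>
Under RS (3×3), PE[0][1]:
  0: (0,1).acc=0  regs=<0,0>
  1: (0,1).acc=42  regs=<42,6>
  2: (0,1).acc=34  regs=<34,6>
  3: (0,1).acc=0  regs=<0,0>

dataflow = OS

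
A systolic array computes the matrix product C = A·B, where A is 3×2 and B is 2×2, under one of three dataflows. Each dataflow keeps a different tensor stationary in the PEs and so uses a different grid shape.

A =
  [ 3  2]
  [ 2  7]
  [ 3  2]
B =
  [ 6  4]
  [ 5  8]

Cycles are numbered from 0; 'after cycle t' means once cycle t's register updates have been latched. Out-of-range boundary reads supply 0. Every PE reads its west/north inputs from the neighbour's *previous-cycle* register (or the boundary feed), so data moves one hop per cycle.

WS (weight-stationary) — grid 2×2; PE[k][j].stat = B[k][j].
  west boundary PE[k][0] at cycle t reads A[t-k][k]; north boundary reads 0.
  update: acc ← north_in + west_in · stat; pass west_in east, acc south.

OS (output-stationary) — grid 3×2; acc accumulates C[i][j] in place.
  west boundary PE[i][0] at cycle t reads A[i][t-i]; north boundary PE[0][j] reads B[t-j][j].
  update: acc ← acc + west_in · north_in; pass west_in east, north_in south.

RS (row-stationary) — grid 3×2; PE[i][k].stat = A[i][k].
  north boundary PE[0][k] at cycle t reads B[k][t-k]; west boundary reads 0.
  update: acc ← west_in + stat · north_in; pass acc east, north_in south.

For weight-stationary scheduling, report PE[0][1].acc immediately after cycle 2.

PE[0][1].acc = 8

WS 2×2: PE[0][1] cycle-by-cycle (with neighbour feeds):
  c0 r0c0: 18 / 3 / 18
  c0 r0c1: 0 / 0 / 0
  c1 r0c0: 12 / 2 / 12
  c1 r0c1: 12 / 3 / 12
  c2 r0c0: 18 / 3 / 18
  c2 r0c1: 8 / 2 / 8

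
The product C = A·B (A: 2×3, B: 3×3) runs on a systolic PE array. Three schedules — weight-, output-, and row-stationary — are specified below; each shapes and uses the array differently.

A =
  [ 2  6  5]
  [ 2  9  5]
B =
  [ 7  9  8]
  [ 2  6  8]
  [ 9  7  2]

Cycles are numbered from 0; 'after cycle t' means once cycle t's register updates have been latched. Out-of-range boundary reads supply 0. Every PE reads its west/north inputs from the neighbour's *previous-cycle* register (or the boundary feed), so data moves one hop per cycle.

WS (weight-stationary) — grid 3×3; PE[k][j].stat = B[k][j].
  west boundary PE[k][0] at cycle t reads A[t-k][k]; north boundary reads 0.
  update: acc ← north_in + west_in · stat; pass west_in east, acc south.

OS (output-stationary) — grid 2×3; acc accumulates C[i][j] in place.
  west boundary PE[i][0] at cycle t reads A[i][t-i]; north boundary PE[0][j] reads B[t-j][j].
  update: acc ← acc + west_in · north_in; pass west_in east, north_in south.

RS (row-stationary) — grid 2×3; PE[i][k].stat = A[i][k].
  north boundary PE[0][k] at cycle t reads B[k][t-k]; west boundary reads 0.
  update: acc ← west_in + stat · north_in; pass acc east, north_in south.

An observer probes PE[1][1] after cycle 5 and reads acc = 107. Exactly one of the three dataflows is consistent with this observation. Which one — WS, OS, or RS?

dataflow = OS

WS [3×3] PE[1][1] across cycles:
  @0  [1,1]  acc 0  |  →0  ↓0
  @1  [1,1]  acc 0  |  →0  ↓0
  @2  [1,1]  acc 54  |  →6  ↓54
  @3  [1,1]  acc 72  |  →9  ↓72
  @4  [1,1]  acc 0  |  →0  ↓0
  @5  [1,1]  acc 0  |  →0  ↓0
OS [2×3] PE[1][1] across cycles:
  @0  [1,1]  acc 0  |  →0  ↓0
  @1  [1,1]  acc 0  |  →0  ↓0
  @2  [1,1]  acc 18  |  →2  ↓9
  @3  [1,1]  acc 72  |  →9  ↓6
  @4  [1,1]  acc 107  |  →5  ↓7
  @5  [1,1]  acc 107  |  →0  ↓0
RS [2×3] PE[1][1] across cycles:
  @0  [1,1]  acc 0  |  →0  ↓0
  @1  [1,1]  acc 0  |  →0  ↓0
  @2  [1,1]  acc 32  |  →32  ↓2
  @3  [1,1]  acc 72  |  →72  ↓6
  @4  [1,1]  acc 88  |  →88  ↓8
  @5  [1,1]  acc 0  |  →0  ↓0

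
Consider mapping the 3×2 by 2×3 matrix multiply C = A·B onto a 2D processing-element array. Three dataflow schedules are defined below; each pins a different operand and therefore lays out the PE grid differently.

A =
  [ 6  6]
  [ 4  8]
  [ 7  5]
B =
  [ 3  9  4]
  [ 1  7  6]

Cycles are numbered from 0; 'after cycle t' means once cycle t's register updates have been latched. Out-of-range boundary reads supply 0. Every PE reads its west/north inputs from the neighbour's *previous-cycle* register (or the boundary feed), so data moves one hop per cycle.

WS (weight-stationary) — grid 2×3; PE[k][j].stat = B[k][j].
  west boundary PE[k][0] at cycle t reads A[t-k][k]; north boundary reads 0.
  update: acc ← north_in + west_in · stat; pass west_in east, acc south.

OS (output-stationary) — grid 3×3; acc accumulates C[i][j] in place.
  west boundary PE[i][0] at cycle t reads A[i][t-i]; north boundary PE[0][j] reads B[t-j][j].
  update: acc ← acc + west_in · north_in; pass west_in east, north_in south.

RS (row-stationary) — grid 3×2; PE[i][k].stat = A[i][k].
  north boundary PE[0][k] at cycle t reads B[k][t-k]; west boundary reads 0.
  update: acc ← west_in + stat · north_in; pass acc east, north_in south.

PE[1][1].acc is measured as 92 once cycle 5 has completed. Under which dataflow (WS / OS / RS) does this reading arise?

dataflow = OS

WS [2×3] PE[1][1] across cycles:
  t=0 PE[1][1]: acc=0 h=0 v=0
  t=1 PE[1][1]: acc=0 h=0 v=0
  t=2 PE[1][1]: acc=96 h=6 v=96
  t=3 PE[1][1]: acc=92 h=8 v=92
  t=4 PE[1][1]: acc=98 h=5 v=98
  t=5 PE[1][1]: acc=0 h=0 v=0
OS [3×3] PE[1][1] across cycles:
  t=0 PE[1][1]: acc=0 h=0 v=0
  t=1 PE[1][1]: acc=0 h=0 v=0
  t=2 PE[1][1]: acc=36 h=4 v=9
  t=3 PE[1][1]: acc=92 h=8 v=7
  t=4 PE[1][1]: acc=92 h=0 v=0
  t=5 PE[1][1]: acc=92 h=0 v=0
RS [3×2] PE[1][1] across cycles:
  t=0 PE[1][1]: acc=0 h=0 v=0
  t=1 PE[1][1]: acc=0 h=0 v=0
  t=2 PE[1][1]: acc=20 h=20 v=1
  t=3 PE[1][1]: acc=92 h=92 v=7
  t=4 PE[1][1]: acc=64 h=64 v=6
  t=5 PE[1][1]: acc=0 h=0 v=0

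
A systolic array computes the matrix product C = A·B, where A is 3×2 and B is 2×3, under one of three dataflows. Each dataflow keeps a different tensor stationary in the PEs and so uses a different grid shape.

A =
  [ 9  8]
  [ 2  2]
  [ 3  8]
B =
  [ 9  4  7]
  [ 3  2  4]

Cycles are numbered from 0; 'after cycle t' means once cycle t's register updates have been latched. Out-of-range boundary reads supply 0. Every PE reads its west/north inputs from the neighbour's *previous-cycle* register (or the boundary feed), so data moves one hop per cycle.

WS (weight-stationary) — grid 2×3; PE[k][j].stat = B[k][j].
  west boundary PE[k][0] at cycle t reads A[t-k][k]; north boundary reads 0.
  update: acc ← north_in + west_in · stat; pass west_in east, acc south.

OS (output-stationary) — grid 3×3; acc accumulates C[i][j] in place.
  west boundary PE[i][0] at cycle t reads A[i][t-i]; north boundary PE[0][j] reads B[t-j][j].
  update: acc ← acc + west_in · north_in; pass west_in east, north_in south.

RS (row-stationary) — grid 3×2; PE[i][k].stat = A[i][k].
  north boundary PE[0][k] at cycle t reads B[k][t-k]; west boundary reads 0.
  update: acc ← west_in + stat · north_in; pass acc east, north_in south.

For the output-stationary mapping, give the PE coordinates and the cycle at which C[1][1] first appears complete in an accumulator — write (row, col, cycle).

(row, col, cycle) = (1, 1, 3)

OS — PE[1][1] is where C[1][1] collects:
  step 0 · PE1,1: acc=0; fwd→0 fwd↓0
  step 1 · PE1,1: acc=0; fwd→0 fwd↓0
  step 2 · PE1,1: acc=8; fwd→2 fwd↓4
  step 3 · PE1,1: acc=12; fwd→2 fwd↓2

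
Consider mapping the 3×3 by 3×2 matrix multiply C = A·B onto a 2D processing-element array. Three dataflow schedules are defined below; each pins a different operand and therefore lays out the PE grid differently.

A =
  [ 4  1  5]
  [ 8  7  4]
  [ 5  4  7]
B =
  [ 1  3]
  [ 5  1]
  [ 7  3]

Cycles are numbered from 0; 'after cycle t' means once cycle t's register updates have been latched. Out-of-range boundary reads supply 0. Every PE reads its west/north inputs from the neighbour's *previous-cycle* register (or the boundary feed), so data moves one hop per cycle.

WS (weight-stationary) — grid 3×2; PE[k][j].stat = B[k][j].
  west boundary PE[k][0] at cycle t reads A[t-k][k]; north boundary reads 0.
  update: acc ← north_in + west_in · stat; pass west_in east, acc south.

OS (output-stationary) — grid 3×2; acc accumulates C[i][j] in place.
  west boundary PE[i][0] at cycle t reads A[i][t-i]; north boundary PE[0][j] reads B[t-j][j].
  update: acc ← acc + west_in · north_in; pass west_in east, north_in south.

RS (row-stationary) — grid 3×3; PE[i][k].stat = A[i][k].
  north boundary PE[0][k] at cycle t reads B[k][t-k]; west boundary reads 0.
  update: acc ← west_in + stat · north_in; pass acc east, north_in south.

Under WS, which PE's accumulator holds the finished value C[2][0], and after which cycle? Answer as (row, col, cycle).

(row, col, cycle) = (2, 0, 4)

WS — PE[2][0] is where C[2][0] collects:
  0: (2,0).acc=0  regs=<0,0>
  1: (2,0).acc=0  regs=<0,0>
  2: (2,0).acc=44  regs=<5,44>
  3: (2,0).acc=71  regs=<4,71>
  4: (2,0).acc=74  regs=<7,74>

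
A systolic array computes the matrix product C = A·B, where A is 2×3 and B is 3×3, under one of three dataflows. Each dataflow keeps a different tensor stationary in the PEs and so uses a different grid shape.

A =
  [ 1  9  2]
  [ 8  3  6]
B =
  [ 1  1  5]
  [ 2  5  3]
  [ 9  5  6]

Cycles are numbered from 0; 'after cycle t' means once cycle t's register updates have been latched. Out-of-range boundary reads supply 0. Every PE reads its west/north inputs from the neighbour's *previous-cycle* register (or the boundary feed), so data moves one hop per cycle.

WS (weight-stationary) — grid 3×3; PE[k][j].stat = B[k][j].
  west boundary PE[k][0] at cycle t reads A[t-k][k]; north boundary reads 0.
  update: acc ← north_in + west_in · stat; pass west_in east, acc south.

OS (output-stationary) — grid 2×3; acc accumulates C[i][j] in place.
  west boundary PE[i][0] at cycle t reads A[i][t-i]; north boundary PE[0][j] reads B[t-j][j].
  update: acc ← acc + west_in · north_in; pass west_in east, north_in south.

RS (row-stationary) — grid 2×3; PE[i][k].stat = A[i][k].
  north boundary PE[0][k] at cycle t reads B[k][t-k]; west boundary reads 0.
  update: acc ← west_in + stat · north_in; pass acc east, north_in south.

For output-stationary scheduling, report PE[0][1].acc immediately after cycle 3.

OS (2×3). Following PE[0][1] plus its west/north inputs:
  cycle 0: PE[0][0] → acc 1, east 1, south 1
  cycle 0: PE[0][1] → acc 0, east 0, south 0
  cycle 1: PE[0][0] → acc 19, east 9, south 2
  cycle 1: PE[0][1] → acc 1, east 1, south 1
  cycle 2: PE[0][0] → acc 37, east 2, south 9
  cycle 2: PE[0][1] → acc 46, east 9, south 5
  cycle 3: PE[0][0] → acc 37, east 0, south 0
  cycle 3: PE[0][1] → acc 56, east 2, south 5

PE[0][1].acc = 56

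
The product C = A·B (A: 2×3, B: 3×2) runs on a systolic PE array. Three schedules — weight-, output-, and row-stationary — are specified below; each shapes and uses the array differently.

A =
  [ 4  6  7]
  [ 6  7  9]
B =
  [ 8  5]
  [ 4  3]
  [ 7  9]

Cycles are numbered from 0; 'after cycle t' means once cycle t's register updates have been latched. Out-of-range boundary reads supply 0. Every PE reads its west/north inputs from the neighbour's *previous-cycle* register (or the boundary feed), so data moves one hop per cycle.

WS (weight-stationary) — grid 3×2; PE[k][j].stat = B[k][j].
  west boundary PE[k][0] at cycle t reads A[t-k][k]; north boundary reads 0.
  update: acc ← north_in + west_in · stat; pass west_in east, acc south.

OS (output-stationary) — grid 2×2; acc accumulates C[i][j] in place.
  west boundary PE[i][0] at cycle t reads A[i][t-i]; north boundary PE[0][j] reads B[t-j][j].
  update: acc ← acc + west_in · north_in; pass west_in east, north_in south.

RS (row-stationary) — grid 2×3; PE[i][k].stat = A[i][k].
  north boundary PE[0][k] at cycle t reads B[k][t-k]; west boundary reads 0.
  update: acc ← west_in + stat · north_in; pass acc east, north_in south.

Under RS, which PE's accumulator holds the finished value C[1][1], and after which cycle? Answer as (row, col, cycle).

RS: C[1][1] accumulates in PE[1][2]:
  step 0 · PE1,2: acc=0; fwd→0 fwd↓0
  step 1 · PE1,2: acc=0; fwd→0 fwd↓0
  step 2 · PE1,2: acc=0; fwd→0 fwd↓0
  step 3 · PE1,2: acc=139; fwd→139 fwd↓7
  step 4 · PE1,2: acc=132; fwd→132 fwd↓9

(row, col, cycle) = (1, 2, 4)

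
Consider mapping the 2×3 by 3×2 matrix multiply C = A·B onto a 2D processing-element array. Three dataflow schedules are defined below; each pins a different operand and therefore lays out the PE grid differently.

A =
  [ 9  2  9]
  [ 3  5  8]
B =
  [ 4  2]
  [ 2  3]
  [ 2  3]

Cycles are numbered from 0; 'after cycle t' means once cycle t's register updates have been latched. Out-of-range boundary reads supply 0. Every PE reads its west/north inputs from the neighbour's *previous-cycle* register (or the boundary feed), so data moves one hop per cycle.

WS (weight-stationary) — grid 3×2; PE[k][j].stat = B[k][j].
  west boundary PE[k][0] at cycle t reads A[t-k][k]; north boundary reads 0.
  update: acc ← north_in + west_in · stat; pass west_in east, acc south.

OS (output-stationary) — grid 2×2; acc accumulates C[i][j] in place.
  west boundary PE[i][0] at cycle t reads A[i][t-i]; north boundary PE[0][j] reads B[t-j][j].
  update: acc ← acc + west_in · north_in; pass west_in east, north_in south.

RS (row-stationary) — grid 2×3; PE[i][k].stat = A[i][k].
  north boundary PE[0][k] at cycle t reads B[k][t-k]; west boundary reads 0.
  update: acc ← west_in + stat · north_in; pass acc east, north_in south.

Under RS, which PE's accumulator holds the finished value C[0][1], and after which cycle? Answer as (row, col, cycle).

RS — PE[0][2] is where C[0][1] collects:
  step 0 · PE0,2: acc=0; fwd→0 fwd↓0
  step 1 · PE0,2: acc=0; fwd→0 fwd↓0
  step 2 · PE0,2: acc=58; fwd→58 fwd↓2
  step 3 · PE0,2: acc=51; fwd→51 fwd↓3

(row, col, cycle) = (0, 2, 3)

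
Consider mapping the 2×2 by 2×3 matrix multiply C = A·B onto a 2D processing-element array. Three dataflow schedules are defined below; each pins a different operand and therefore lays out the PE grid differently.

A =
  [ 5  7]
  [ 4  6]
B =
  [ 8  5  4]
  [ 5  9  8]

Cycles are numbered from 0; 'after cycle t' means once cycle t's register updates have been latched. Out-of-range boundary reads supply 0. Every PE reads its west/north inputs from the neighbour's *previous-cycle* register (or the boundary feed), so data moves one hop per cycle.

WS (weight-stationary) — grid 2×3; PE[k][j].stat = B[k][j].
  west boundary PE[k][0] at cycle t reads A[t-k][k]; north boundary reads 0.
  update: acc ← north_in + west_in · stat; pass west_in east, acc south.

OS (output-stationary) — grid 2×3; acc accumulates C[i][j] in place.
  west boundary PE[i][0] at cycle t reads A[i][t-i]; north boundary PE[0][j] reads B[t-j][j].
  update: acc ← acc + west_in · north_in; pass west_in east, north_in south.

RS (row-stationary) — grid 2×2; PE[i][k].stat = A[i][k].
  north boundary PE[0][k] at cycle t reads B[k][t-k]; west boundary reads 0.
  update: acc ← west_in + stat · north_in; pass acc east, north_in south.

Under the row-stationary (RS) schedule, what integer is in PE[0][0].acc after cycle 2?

PE[0][0].acc = 20

RS on a 2×2 grid — tracing PE[0][0] and its feeders:
  t=0 PE[0][0]: acc=40 h=40 v=8
  t=1 PE[0][0]: acc=25 h=25 v=5
  t=2 PE[0][0]: acc=20 h=20 v=4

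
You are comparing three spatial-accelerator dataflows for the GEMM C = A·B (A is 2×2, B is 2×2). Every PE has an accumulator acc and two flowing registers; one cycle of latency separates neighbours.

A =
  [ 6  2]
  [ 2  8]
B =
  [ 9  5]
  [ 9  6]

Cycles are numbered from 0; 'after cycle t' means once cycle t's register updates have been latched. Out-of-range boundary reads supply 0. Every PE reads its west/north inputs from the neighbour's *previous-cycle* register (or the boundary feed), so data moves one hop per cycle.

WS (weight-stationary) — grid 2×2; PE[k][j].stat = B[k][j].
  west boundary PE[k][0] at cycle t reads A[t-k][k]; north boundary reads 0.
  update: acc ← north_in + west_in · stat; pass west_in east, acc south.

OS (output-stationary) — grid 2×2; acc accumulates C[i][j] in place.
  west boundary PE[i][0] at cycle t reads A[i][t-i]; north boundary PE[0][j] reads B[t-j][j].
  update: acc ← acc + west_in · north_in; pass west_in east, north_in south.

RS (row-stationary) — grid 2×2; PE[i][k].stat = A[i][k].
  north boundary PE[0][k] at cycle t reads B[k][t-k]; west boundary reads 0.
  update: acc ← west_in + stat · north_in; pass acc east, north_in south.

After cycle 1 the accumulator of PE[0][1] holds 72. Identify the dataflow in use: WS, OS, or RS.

WS (2×2 grid), PE[0][1]:
  after 0 — PE[0][1] acc=0, pass-E 0, pass-S 0
  after 1 — PE[0][1] acc=30, pass-E 6, pass-S 30
OS (2×2 grid), PE[0][1]:
  after 0 — PE[0][1] acc=0, pass-E 0, pass-S 0
  after 1 — PE[0][1] acc=30, pass-E 6, pass-S 5
RS (2×2 grid), PE[0][1]:
  after 0 — PE[0][1] acc=0, pass-E 0, pass-S 0
  after 1 — PE[0][1] acc=72, pass-E 72, pass-S 9

dataflow = RS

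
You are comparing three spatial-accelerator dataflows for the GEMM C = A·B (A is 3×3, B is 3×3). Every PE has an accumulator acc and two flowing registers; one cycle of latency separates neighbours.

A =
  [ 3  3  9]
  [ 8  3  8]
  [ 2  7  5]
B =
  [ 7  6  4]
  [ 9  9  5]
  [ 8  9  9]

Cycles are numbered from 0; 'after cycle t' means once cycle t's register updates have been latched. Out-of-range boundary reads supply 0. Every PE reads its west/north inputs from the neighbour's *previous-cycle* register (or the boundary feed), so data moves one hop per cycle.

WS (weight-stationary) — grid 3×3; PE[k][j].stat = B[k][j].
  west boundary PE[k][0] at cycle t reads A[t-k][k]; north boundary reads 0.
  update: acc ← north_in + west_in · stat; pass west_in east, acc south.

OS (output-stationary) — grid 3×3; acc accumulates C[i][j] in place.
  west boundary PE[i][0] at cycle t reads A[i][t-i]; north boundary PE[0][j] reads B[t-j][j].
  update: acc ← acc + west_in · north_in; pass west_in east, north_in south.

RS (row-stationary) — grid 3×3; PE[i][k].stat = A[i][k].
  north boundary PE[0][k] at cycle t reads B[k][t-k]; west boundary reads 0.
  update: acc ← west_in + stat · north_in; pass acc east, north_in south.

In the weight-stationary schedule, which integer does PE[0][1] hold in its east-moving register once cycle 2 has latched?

register = 8

WS on a 3×3 grid — tracing PE[0][1] and its feeders:
  [0] (0,0) acc=21 (h:3 v:21)
  [0] (0,1) acc=0 (h:0 v:0)
  [1] (0,0) acc=56 (h:8 v:56)
  [1] (0,1) acc=18 (h:3 v:18)
  [2] (0,0) acc=14 (h:2 v:14)
  [2] (0,1) acc=48 (h:8 v:48)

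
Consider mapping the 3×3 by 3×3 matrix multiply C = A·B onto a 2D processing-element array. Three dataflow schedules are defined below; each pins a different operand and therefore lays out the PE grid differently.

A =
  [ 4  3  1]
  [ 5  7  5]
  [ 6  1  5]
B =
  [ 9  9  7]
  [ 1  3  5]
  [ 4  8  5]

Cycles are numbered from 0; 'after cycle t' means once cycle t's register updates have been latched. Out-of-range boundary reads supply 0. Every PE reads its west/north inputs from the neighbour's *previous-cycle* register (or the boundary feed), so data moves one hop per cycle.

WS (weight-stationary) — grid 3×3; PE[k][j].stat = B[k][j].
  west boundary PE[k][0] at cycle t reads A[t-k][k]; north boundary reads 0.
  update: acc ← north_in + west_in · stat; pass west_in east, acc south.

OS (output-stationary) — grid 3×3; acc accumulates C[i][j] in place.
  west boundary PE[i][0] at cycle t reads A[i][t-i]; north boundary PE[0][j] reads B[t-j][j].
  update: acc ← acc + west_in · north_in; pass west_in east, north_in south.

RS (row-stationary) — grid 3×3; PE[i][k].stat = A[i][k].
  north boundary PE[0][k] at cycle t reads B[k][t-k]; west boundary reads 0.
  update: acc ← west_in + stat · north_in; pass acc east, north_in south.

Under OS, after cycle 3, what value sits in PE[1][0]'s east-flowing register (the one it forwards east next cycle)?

OS on a 3×3 grid — tracing PE[1][0] and its feeders:
  [0] (0,0) acc=36 (h:4 v:9)
  [0] (1,0) acc=0 (h:0 v:0)
  [1] (0,0) acc=39 (h:3 v:1)
  [1] (1,0) acc=45 (h:5 v:9)
  [2] (0,0) acc=43 (h:1 v:4)
  [2] (1,0) acc=52 (h:7 v:1)
  [3] (0,0) acc=43 (h:0 v:0)
  [3] (1,0) acc=72 (h:5 v:4)

register = 5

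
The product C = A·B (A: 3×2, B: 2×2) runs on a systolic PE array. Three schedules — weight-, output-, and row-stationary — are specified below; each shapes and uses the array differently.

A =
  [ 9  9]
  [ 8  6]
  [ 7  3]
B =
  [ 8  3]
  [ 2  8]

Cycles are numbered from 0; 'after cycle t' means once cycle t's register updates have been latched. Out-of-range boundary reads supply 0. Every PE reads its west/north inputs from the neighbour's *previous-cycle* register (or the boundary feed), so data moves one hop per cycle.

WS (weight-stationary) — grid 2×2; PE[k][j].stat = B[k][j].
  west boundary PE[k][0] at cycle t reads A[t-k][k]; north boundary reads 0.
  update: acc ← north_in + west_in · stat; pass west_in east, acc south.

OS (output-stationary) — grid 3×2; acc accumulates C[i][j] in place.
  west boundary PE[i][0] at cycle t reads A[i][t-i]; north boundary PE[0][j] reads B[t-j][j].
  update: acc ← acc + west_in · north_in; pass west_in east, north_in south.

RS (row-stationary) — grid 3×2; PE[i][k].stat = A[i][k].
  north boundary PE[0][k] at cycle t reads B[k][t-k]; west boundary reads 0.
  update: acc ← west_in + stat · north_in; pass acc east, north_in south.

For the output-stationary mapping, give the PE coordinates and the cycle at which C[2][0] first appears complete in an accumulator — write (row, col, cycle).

Under OS, C[2][0] lands at PE[2][0]:
  @0  [2,0]  acc 0  |  →0  ↓0
  @1  [2,0]  acc 0  |  →0  ↓0
  @2  [2,0]  acc 56  |  →7  ↓8
  @3  [2,0]  acc 62  |  →3  ↓2

(row, col, cycle) = (2, 0, 3)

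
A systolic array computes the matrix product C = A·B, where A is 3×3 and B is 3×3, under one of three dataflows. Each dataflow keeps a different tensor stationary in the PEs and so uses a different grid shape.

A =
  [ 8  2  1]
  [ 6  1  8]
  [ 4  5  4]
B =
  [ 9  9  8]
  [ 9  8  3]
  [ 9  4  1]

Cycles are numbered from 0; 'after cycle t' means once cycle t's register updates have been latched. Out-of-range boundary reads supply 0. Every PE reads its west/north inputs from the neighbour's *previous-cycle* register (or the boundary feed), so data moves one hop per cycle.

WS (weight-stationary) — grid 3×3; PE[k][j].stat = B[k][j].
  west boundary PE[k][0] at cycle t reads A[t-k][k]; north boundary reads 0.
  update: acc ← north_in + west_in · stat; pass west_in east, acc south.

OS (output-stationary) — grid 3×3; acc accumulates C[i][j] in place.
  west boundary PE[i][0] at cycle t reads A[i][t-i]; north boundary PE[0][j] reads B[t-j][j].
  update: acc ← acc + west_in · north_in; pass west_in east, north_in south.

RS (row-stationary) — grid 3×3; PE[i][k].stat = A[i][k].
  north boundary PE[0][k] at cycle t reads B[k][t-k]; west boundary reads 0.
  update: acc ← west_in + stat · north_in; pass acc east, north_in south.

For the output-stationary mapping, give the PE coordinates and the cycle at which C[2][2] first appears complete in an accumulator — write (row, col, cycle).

OS: C[2][2] accumulates in PE[2][2]:
  0: (2,2).acc=0  regs=<0,0>
  1: (2,2).acc=0  regs=<0,0>
  2: (2,2).acc=0  regs=<0,0>
  3: (2,2).acc=0  regs=<0,0>
  4: (2,2).acc=32  regs=<4,8>
  5: (2,2).acc=47  regs=<5,3>
  6: (2,2).acc=51  regs=<4,1>

(row, col, cycle) = (2, 2, 6)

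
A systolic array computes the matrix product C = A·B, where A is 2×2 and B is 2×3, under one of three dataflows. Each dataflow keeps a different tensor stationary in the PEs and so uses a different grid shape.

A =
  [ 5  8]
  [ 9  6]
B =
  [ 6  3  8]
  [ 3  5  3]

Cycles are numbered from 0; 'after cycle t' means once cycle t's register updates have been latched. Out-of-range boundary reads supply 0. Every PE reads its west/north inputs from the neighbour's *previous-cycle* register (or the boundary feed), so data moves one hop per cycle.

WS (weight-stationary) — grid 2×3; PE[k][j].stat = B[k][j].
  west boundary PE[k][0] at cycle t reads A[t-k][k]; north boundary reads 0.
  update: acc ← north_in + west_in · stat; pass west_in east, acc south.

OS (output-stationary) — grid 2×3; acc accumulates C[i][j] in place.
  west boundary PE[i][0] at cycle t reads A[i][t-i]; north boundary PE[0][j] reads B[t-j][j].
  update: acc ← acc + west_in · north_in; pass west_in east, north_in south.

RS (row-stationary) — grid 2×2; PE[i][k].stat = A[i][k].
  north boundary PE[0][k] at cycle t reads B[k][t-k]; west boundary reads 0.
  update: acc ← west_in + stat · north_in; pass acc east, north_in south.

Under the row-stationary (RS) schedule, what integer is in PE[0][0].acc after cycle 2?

PE[0][0].acc = 40

RS on a 2×2 grid — tracing PE[0][0] and its feeders:
  cycle 0: PE[0][0] → acc 30, east 30, south 6
  cycle 1: PE[0][0] → acc 15, east 15, south 3
  cycle 2: PE[0][0] → acc 40, east 40, south 8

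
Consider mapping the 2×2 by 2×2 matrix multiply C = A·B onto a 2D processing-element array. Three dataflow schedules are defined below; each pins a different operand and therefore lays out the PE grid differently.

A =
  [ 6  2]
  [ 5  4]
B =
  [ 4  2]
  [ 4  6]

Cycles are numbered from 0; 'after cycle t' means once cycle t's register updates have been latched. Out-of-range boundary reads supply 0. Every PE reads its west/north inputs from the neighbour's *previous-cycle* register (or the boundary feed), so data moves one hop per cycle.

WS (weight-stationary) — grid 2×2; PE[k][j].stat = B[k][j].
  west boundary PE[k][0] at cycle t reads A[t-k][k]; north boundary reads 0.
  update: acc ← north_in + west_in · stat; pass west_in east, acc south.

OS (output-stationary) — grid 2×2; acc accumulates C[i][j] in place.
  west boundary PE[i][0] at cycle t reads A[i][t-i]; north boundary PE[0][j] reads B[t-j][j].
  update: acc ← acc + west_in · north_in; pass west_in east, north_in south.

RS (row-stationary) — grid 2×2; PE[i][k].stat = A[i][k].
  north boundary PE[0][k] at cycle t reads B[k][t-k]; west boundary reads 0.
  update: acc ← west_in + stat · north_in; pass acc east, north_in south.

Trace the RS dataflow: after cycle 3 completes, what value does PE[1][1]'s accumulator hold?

PE[1][1].acc = 34

RS on a 2×2 grid — tracing PE[1][1] and its feeders:
  0: (0,1).acc=0  regs=<0,0>
  0: (1,0).acc=0  regs=<0,0>
  0: (1,1).acc=0  regs=<0,0>
  1: (0,1).acc=32  regs=<32,4>
  1: (1,0).acc=20  regs=<20,4>
  1: (1,1).acc=0  regs=<0,0>
  2: (0,1).acc=24  regs=<24,6>
  2: (1,0).acc=10  regs=<10,2>
  2: (1,1).acc=36  regs=<36,4>
  3: (0,1).acc=0  regs=<0,0>
  3: (1,0).acc=0  regs=<0,0>
  3: (1,1).acc=34  regs=<34,6>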